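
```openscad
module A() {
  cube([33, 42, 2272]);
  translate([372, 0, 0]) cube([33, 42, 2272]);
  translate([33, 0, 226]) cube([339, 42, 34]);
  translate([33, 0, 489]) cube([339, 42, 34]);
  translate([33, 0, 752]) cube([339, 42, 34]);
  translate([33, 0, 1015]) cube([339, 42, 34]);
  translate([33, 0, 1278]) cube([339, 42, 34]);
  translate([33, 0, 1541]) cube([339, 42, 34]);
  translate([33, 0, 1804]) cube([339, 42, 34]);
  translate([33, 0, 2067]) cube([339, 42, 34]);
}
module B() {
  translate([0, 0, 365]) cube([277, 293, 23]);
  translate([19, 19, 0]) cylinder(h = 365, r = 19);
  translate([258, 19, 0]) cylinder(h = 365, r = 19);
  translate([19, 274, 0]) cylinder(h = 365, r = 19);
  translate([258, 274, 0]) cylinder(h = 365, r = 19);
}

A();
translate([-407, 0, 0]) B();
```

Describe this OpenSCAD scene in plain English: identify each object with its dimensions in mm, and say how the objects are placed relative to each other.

A is a wooden ladder with two side rails of 33×42 mm section and 2272 mm height, set 405 mm apart overall. Between them run 8 rectangular rungs (42 mm deep, 34 mm thick), front faces flush with the rails' −y face. The bottom of the first rung is 226 mm above the floor and each subsequent rung is 263 mm higher than the one below.

B is a simple wooden stool: a rectangular seat 277 mm (x) by 293 mm (y), 23 mm thick, top face at z = 388 mm, on four round legs, each 38 mm in diameter. The legs rest on z = 0, each leg's axis is inset half a diameter from the nearest pair of seat edges (so the leg's bounding box is flush with the corner).

The stool is on the floor beside the ladder on its −x side.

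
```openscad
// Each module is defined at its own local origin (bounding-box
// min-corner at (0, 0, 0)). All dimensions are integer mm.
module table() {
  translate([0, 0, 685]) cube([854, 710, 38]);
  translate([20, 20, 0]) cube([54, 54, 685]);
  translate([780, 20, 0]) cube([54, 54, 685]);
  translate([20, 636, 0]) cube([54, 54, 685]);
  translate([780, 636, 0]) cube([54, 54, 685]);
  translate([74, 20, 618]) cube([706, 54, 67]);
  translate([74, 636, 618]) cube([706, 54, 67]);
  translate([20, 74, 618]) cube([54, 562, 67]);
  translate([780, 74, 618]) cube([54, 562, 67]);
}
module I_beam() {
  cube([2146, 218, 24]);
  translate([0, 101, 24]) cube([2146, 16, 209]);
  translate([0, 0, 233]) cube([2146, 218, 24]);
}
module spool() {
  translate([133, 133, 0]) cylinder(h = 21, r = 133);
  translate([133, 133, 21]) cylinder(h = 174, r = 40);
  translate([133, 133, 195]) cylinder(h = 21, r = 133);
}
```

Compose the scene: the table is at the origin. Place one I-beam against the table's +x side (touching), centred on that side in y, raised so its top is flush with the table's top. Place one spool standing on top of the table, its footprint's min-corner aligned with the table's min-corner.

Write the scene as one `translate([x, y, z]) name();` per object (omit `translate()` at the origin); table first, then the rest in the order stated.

table();
translate([854, 246, 466]) I_beam();
translate([0, 0, 723]) spool();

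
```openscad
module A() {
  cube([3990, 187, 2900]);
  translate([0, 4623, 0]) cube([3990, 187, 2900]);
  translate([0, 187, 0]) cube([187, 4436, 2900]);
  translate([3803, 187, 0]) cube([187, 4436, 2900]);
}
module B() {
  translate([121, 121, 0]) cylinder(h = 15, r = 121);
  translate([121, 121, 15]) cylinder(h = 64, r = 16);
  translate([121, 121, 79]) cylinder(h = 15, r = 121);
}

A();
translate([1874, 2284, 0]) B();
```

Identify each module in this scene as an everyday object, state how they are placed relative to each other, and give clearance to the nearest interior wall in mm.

Clearances: x = 1687, y = 2097; minimum 1687 mm.

A is a house frame. B is a spool. The spool sits inside the house frame, centred. The clearance to the nearest interior wall is 1687 mm.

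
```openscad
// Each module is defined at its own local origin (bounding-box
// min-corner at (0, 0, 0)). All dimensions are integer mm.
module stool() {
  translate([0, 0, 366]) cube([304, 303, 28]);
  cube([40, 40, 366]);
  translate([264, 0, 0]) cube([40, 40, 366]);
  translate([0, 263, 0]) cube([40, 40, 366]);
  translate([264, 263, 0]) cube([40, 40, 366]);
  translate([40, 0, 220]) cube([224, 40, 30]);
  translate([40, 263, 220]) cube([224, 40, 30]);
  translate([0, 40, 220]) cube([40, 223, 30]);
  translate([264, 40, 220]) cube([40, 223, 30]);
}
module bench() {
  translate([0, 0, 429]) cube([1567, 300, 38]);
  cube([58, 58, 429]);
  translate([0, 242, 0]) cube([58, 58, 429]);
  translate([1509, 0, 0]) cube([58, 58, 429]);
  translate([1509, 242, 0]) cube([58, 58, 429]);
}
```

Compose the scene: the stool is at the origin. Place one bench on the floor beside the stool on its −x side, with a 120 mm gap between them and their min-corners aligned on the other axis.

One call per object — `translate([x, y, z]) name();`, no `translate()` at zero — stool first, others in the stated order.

stool();
translate([-1687, 0, 0]) bench();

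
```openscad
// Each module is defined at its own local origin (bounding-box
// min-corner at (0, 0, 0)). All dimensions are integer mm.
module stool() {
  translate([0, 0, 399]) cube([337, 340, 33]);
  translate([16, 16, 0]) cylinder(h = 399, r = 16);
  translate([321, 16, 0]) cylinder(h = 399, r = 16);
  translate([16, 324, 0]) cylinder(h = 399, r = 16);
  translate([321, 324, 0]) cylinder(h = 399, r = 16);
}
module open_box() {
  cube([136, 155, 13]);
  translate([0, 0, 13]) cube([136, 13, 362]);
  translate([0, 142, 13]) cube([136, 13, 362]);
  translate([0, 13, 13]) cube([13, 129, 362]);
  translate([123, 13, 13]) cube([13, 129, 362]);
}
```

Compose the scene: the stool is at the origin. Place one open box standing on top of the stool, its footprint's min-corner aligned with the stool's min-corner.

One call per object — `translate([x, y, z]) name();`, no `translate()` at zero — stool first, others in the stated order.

stool();
translate([0, 0, 432]) open_box();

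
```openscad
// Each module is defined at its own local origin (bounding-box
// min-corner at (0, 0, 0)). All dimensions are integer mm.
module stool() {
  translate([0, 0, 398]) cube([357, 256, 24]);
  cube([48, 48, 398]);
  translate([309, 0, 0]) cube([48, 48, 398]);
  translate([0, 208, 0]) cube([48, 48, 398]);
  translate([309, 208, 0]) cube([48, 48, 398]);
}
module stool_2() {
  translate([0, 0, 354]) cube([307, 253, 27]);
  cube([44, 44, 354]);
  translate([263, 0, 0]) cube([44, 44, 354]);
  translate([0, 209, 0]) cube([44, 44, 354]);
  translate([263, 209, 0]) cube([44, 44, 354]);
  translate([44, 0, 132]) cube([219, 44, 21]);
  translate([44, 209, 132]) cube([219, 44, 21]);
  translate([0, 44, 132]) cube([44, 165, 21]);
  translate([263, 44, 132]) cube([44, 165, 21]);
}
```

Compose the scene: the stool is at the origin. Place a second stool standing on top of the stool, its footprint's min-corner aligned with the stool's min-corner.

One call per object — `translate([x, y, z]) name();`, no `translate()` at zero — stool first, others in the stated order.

stool();
translate([0, 0, 422]) stool_2();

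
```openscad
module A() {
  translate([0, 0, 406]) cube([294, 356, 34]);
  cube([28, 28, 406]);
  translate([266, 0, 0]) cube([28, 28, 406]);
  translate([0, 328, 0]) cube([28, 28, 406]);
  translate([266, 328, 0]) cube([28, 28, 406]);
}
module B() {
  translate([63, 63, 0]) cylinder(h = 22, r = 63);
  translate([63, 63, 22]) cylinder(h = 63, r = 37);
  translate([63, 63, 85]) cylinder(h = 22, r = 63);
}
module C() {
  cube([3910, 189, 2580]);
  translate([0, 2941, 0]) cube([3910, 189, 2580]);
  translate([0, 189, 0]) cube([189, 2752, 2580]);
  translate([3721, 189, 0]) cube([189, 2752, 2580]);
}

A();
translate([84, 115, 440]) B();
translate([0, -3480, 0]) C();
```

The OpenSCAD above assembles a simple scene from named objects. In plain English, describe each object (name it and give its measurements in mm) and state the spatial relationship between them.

A is a simple wooden stool: a rectangular seat 294 mm (x) by 356 mm (y), 34 mm thick, top face at z = 440 mm, on four square legs, each 28×28 mm in cross-section. The legs rest on z = 0, each flush with a corner of the seat.

B is a spool: two coaxial disc flanges of radius 63 mm and thickness 22 mm, joined by a core cylinder of radius 37 mm and height 63 mm. The lower flange rests on z = 0 and the three cylinders share a vertical axis.

C is a box-shaped house frame (walls only): outside footprint 3910×3130 mm, wall height 2580 mm, wall thickness 189 mm. The two y-facing walls run the full x-width; the two x-facing walls fit between the inner faces of the y-facing walls.

The spool is on top of the stool, centred. The house frame is on the floor beside the stool on its −y side.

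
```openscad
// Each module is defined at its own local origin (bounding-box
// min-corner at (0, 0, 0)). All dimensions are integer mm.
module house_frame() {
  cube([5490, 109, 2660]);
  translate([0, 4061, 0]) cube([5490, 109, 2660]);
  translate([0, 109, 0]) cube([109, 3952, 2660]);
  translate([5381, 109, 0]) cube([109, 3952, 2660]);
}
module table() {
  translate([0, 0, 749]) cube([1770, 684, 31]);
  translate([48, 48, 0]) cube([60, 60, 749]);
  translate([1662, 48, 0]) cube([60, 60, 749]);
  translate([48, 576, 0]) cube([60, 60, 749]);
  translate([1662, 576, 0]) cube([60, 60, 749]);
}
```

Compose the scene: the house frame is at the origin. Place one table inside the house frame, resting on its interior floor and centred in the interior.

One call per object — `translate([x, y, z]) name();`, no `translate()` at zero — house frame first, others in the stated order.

house_frame();
translate([1860, 1743, 0]) table();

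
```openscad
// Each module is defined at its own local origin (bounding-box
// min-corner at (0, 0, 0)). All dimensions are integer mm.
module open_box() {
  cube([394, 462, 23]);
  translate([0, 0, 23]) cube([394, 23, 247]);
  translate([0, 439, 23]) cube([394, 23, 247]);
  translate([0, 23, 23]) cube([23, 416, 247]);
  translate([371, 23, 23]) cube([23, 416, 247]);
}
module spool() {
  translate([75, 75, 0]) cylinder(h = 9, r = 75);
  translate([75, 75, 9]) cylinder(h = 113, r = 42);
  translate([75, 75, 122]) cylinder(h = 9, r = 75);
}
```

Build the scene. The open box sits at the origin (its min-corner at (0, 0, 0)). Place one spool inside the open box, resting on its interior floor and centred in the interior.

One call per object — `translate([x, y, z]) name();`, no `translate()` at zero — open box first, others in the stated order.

open_box();
translate([122, 156, 23]) spool();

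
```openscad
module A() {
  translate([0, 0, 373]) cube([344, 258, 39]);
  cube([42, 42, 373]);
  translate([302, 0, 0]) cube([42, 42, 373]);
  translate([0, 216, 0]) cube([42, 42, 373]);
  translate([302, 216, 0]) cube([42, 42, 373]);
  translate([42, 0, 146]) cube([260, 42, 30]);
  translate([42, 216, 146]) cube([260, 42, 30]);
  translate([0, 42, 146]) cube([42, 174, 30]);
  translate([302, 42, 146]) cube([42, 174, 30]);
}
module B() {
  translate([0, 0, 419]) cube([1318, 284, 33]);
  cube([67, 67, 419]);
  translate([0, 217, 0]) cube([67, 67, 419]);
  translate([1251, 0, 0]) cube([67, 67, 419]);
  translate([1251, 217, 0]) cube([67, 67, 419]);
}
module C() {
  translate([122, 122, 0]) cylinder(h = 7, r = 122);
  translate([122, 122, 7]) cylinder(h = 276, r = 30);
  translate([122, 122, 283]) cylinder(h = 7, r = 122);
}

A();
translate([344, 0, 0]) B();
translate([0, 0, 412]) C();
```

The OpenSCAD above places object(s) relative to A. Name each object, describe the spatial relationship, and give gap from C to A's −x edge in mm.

A is a stool. B is a bench. C is a spool. The bench is against the stool's +x side, with their −y faces flush. The spool is on top of the stool. The gap from the spool to the stool's −x edge is 0 mm.

The spool's min-x is at 0; the stool's min-x is 0; gap = 0 mm.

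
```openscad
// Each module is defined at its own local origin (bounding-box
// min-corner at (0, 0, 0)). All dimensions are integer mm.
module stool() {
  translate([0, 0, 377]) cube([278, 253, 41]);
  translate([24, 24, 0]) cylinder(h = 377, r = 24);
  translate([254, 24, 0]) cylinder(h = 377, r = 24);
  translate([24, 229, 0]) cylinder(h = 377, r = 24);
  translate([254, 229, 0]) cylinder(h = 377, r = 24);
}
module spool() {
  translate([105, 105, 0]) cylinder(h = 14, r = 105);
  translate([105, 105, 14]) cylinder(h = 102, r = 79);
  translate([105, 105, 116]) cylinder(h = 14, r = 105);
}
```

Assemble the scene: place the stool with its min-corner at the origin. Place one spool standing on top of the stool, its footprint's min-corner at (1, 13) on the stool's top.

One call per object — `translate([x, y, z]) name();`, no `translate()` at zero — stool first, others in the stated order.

stool();
translate([1, 13, 418]) spool();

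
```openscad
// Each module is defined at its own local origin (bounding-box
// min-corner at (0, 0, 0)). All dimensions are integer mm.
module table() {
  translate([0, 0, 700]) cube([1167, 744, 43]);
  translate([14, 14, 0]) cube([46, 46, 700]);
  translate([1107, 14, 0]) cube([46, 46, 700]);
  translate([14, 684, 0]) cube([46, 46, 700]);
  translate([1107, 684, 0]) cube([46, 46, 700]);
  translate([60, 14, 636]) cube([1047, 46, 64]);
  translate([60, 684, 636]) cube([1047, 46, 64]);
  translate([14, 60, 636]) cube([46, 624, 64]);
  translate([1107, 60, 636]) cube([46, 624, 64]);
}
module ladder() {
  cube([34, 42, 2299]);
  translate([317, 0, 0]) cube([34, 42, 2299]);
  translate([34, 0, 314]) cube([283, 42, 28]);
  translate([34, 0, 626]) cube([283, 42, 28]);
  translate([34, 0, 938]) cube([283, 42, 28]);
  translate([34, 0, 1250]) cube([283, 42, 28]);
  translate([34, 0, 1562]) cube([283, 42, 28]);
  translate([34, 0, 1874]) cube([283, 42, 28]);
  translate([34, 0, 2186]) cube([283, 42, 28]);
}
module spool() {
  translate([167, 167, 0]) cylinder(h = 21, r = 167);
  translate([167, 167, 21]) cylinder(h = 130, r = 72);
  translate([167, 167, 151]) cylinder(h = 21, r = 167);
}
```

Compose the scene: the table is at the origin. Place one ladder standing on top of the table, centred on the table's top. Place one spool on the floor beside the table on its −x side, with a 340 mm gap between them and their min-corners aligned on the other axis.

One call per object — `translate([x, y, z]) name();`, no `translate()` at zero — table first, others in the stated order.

table();
translate([408, 351, 743]) ladder();
translate([-674, 0, 0]) spool();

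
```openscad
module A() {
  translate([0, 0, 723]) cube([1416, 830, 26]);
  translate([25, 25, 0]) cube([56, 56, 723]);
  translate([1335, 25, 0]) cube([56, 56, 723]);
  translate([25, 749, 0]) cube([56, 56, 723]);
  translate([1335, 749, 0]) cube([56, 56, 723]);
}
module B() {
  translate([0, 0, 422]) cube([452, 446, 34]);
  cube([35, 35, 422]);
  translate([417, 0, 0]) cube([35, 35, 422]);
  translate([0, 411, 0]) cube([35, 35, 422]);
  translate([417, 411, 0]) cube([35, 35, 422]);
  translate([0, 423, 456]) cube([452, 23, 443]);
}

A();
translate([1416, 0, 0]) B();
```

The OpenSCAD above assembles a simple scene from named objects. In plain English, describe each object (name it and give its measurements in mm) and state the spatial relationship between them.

A is a table: top 1416 mm (x) × 830 mm (y), 26 mm thick, upper face at z = 749 mm, on four 56×56 mm square legs, each inset 25 mm from the nearest pair of top edges, running from z = 0 to the bottom of the top.

B is a chair: 452×446 mm seat, 34 mm thick, top at z = 456 mm, on four 35 mm square corner legs flush with the seat edges. A 23 mm thick backrest slab spans the full seat width, extending 443 mm above the seat top, its back face flush with the seat's +y edge.

The chair is against the table's +x side, with their −y faces flush.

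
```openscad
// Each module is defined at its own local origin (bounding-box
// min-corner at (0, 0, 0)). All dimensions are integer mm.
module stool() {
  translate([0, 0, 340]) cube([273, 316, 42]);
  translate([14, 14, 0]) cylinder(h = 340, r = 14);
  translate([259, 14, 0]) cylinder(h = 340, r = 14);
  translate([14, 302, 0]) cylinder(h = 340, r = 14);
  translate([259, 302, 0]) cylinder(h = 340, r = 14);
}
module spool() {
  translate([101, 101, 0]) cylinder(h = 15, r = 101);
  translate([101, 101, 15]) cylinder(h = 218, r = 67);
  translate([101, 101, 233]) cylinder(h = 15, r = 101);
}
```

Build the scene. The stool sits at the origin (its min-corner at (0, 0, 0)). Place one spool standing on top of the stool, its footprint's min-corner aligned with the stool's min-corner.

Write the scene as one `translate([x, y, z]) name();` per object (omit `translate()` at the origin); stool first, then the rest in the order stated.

stool();
translate([0, 0, 382]) spool();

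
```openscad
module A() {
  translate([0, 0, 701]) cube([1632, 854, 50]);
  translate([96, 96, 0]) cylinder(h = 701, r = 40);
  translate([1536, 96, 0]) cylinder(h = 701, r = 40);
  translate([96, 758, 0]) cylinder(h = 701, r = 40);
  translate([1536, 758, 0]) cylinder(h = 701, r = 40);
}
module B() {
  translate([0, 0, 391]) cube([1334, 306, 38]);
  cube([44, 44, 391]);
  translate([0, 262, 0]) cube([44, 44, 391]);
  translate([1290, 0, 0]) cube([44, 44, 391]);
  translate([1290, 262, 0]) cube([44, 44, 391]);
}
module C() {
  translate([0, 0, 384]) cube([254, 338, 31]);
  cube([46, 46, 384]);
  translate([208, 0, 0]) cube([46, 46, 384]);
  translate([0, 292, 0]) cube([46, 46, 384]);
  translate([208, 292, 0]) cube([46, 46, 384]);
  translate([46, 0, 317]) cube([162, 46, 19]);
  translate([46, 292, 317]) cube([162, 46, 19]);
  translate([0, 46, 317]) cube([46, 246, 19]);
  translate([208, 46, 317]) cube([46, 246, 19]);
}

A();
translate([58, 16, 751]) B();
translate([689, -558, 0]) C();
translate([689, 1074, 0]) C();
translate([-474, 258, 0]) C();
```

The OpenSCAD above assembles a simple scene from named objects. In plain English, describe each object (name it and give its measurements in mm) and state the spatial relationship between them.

A is a rectangular dining table. The top is 1632×854×50 mm with its upper surface at z = 751 mm. It stands on four round legs of 80 mm diameter, each leg's bounding box inset 56 mm from the nearest pair of top edges, running from the floor to the underside of the top.

B is a long wooden bench with a 1334 mm (x) × 306 mm (y) seat, 38 mm thick, its top surface 429 mm above the floor. Four 44 mm square legs at the seat corners, flush with the edges, run from z = 0 to the seat underside.

C is a four-legged stool. The seat is a 254×338×31 mm slab whose top surface is at z = 415 mm; four square legs, each 46×46 mm in cross-section, run from the floor (z = 0) to the underside of the seat, each flush with a corner of the seat. Four stretchers, 46 mm wide and 19 mm tall, connect adjacent legs with their undersides at z = 317 mm, each running between the inner faces of the legs it joins and aligned with the legs' outer faces on the other axis.

The bench is on top of the table. Three stools sit around the table at the −y, +y, −x sides.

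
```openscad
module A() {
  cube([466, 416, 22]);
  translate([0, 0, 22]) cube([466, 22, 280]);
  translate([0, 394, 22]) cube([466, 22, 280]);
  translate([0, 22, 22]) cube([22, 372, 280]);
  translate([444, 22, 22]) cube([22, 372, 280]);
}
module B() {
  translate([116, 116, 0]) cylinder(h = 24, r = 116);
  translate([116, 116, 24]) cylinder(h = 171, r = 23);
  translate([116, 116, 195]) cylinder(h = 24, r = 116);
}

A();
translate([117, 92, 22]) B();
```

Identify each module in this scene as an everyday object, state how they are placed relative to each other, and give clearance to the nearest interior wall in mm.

A is an open box. B is a spool. The spool sits inside the open box, centred. The clearance to the nearest interior wall is 70 mm.

Clearances: x = 95, y = 70; minimum 70 mm.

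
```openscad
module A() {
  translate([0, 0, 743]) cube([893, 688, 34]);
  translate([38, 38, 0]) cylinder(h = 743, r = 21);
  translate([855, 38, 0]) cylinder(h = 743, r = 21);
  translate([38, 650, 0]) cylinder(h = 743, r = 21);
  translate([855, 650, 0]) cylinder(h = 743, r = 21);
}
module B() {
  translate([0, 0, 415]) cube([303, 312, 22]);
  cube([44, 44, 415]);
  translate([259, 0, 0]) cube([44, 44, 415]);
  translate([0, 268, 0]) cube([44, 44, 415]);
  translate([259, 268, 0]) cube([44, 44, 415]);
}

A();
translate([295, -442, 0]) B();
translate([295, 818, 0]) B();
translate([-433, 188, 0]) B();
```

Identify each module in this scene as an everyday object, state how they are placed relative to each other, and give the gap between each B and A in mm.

Each stool's nearest face is 130 mm from the table's bounding box.

A is a table. B is a stool. Three stools sit around the table at the −y, +y, −x sides. The gap between each stool and the table is 130 mm.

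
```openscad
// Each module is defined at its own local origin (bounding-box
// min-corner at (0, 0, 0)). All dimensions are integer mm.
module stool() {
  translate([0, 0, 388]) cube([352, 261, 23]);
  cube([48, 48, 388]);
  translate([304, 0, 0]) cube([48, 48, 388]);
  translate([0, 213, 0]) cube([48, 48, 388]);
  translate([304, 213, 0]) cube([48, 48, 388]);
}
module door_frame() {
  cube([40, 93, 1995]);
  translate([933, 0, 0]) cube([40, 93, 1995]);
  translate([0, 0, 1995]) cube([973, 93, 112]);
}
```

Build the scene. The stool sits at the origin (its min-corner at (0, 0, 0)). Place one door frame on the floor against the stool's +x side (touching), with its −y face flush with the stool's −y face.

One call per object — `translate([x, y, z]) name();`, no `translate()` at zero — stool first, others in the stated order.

stool();
translate([352, 0, 0]) door_frame();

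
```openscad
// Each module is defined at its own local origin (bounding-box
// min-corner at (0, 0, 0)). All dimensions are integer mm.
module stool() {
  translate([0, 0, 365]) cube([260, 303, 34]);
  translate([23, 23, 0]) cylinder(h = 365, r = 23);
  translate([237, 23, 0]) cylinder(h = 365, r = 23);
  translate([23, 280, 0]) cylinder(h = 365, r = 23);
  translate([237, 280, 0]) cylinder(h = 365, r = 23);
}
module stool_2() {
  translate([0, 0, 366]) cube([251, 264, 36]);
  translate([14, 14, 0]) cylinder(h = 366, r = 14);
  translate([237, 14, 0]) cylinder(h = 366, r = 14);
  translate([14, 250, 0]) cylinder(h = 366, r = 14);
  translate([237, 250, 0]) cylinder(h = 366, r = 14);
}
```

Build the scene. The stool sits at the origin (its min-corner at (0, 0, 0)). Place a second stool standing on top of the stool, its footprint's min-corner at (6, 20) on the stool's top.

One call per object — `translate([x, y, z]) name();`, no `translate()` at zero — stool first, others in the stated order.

stool();
translate([6, 20, 399]) stool_2();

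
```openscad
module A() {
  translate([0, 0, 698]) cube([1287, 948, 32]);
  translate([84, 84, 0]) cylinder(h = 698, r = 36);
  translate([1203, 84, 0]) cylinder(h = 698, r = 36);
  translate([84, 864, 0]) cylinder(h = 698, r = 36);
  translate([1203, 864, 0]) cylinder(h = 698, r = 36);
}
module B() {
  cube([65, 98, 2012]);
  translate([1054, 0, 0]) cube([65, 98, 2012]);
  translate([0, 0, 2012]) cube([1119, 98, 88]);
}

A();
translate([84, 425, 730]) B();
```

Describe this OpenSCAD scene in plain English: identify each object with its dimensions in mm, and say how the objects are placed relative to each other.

A is a rectangular dining table. The top is 1287×948×32 mm with its upper surface at z = 730 mm. It stands on four round legs of 72 mm diameter, each leg's bounding box inset 48 mm from the nearest pair of top edges, running from the floor to the underside of the top.

B is a door frame. The clear opening is 989 mm wide and 2012 mm high. Two 65 mm wide jambs, 98 mm deep, stand either side of the opening from the floor to the top of the opening. A 88 mm thick head sits across the top of both jambs, spanning the full outside width of the frame.

The door frame is on top of the table, centred.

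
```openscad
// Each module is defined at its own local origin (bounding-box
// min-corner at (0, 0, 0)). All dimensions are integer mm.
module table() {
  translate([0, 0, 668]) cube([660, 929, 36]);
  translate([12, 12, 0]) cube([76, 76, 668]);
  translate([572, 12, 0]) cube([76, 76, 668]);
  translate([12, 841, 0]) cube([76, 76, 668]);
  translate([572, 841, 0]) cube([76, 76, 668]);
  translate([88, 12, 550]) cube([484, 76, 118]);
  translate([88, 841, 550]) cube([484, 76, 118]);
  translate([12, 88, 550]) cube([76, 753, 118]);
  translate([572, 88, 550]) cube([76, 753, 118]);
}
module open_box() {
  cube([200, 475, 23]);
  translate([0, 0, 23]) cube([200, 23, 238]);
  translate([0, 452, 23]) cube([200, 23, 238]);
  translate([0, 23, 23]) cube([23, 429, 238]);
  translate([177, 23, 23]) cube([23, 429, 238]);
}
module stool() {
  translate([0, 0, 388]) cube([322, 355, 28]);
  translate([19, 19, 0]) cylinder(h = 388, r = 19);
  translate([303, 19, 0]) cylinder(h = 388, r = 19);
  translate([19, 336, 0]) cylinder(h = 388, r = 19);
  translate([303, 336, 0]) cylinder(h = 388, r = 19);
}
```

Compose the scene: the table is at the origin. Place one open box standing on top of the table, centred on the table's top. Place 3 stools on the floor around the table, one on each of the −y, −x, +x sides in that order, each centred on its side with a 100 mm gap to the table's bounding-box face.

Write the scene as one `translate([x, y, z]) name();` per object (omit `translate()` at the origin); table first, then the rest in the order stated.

table();
translate([230, 227, 704]) open_box();
translate([169, -455, 0]) stool();
translate([-422, 287, 0]) stool();
translate([760, 287, 0]) stool();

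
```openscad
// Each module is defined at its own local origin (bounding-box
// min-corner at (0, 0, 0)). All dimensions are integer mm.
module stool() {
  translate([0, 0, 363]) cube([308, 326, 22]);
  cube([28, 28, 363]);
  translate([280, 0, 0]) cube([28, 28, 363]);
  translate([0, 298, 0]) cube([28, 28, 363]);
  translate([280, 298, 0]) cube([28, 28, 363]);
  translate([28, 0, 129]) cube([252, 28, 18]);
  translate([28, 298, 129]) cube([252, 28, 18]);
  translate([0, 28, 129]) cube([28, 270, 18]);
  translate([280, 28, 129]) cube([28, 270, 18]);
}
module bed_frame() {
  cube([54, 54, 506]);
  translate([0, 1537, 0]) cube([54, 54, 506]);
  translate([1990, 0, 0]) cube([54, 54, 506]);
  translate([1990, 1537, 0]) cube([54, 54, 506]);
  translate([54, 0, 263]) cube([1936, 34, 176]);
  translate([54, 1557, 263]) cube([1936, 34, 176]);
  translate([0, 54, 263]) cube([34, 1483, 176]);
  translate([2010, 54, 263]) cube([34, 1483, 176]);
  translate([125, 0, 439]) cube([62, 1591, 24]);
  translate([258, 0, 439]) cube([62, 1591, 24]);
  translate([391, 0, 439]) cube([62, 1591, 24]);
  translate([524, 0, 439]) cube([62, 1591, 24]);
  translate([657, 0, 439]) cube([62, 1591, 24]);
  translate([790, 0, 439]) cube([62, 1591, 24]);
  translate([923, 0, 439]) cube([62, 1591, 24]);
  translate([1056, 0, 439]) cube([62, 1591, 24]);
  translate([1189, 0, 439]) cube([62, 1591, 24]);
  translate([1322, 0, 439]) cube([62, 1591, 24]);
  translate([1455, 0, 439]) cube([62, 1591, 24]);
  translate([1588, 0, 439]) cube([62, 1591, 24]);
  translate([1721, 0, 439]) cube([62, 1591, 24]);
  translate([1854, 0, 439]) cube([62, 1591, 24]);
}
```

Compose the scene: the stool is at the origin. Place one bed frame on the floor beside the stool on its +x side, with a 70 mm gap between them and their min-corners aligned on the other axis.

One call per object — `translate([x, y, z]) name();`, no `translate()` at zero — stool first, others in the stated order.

stool();
translate([378, 0, 0]) bed_frame();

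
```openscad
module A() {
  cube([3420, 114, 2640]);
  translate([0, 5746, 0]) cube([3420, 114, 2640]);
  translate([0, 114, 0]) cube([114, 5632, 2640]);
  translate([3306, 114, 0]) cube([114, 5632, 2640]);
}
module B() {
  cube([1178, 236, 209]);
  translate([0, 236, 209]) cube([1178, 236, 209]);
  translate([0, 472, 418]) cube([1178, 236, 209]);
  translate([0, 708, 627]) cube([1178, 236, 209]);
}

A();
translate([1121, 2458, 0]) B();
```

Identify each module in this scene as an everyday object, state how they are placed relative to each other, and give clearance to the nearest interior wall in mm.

A is a house frame. B is a staircase. The staircase sits inside the house frame, centred. The clearance to the nearest interior wall is 1007 mm.

Clearances: x = 1007, y = 2344; minimum 1007 mm.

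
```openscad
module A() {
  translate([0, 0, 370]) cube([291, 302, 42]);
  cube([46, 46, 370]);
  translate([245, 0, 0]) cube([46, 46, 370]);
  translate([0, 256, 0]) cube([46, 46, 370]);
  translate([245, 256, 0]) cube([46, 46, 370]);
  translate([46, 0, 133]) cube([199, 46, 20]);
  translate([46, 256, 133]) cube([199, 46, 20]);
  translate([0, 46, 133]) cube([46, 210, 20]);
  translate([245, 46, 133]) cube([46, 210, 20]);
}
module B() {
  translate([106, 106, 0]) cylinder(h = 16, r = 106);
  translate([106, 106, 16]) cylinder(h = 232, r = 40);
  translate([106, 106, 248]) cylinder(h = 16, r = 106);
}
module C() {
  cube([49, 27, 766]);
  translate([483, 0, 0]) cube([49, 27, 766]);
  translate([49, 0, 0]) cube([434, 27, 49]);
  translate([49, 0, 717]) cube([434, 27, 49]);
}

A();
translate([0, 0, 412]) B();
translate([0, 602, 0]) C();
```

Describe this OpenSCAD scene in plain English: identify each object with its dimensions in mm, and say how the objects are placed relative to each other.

A is a four-legged stool. The seat is 291×302 mm, 42 mm thick, top at z = 412 mm. It stands on four square legs, each 46×46 mm in cross-section, from z = 0 to the seat underside, each flush with a corner of the seat. Four stretchers, 46 mm wide and 20 mm tall, connect adjacent legs with their undersides at z = 133 mm, each running between the inner faces of the legs it joins and aligned with the legs' outer faces on the other axis.

B is a spool: two coaxial disc flanges of radius 106 mm and thickness 16 mm, joined by a core cylinder of radius 40 mm and height 232 mm. The lower flange rests on z = 0 and the three cylinders share a vertical axis.

C is a picture frame with a 434×668 mm rectangular opening (x by z) and a uniform 49 mm border on every side. Frame depth is 27 mm along y. It is built from two vertical stiles running the full outside height and two horizontal rails spanning the gap between the stiles.

The spool is on top of the stool. The picture frame is on the floor beside the stool on its +y side.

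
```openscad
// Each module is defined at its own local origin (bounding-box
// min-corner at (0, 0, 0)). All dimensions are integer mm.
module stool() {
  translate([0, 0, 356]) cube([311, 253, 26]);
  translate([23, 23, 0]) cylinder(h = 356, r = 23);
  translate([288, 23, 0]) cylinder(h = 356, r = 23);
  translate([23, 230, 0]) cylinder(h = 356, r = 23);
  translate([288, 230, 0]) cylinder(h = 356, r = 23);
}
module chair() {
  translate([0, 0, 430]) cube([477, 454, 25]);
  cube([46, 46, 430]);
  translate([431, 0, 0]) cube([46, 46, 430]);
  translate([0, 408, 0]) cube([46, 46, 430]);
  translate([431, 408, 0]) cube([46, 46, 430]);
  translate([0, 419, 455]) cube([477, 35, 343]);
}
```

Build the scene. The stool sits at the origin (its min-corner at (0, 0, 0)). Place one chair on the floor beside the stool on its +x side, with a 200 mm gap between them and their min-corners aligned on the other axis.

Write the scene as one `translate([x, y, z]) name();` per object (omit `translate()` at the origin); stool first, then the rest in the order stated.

stool();
translate([511, 0, 0]) chair();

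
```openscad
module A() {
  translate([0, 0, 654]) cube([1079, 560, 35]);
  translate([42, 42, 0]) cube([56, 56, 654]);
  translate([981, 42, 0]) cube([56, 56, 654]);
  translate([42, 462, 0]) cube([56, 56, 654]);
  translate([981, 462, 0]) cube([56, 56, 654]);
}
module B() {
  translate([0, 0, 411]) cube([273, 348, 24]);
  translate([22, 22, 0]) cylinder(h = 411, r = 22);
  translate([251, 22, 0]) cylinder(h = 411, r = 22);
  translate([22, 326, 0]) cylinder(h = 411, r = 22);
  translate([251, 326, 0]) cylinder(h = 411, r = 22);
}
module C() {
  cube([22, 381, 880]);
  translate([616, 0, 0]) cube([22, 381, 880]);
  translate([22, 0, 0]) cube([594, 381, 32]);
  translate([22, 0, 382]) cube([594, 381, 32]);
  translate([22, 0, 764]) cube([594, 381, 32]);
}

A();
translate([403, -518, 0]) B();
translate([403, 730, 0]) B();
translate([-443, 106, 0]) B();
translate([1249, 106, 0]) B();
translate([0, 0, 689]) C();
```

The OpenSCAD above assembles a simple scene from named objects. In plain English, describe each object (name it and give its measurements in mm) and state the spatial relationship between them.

A is a rectangular dining table. The top is 1079×560×35 mm with its upper surface at z = 689 mm. It stands on four 56×56 mm square legs, each inset 42 mm from the nearest pair of top edges, running from the floor to the underside of the top.

B is a four-legged stool. The seat is a 273×348×24 mm slab whose top surface is at z = 435 mm; four round legs, each 44 mm in diameter, run from the floor (z = 0) to the underside of the seat, each leg's axis is inset half a diameter from the nearest pair of seat edges (so the leg's bounding box is flush with the corner).

C is an open bookshelf. Two side panels, each 22 mm thick, 381 mm deep and 880 mm tall, stand 638 mm apart (outside-to-outside). Between them sit 3 shelves, each 32 mm thick and 381 mm deep, spanning the full gap between the sides. The bottom shelf rests on the floor (its underside at z = 0) and the clear gap between one shelf's top and the next shelf's underside is 350 mm.

Four stools sit around the table at the −y, +y, −x, +x sides. The bookshelf is on top of the table.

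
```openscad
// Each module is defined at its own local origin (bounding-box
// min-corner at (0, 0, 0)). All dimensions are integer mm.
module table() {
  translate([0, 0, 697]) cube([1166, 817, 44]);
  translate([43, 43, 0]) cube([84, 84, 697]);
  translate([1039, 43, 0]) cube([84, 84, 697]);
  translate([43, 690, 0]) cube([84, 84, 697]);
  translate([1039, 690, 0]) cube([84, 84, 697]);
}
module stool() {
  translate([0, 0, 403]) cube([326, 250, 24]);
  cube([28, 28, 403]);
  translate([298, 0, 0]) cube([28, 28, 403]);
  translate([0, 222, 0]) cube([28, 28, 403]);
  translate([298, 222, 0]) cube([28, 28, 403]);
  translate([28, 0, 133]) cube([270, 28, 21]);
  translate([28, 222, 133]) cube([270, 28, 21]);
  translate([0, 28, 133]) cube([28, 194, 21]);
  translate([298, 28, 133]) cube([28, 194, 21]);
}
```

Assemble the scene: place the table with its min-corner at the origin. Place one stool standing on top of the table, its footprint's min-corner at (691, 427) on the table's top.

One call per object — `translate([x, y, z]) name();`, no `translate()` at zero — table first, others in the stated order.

table();
translate([691, 427, 741]) stool();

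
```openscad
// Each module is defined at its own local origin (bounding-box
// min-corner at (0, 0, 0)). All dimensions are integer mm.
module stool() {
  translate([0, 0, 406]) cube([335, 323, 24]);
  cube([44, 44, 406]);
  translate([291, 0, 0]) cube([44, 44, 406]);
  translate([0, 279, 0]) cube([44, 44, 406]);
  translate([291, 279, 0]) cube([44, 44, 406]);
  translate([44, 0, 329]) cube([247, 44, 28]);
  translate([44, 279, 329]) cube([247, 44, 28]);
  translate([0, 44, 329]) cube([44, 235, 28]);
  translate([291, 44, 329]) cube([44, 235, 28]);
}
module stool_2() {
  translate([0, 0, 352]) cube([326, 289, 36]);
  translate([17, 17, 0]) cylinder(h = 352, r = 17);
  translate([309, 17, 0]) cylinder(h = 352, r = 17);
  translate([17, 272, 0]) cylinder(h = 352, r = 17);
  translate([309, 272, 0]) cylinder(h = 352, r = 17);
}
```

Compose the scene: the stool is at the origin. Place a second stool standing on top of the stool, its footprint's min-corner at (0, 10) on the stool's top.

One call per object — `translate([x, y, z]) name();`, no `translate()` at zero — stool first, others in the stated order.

stool();
translate([0, 10, 430]) stool_2();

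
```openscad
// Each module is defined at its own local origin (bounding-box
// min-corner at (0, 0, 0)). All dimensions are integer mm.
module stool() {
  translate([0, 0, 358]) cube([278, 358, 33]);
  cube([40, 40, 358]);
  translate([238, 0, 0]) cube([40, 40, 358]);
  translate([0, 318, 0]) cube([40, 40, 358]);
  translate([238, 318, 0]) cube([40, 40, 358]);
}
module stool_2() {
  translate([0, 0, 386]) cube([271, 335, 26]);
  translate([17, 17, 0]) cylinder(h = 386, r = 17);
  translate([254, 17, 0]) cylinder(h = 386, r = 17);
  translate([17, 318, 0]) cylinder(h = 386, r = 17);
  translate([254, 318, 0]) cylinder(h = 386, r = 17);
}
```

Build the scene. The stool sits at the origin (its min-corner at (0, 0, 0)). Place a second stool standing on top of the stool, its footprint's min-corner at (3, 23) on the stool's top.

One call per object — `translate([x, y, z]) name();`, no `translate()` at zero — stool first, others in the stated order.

stool();
translate([3, 23, 391]) stool_2();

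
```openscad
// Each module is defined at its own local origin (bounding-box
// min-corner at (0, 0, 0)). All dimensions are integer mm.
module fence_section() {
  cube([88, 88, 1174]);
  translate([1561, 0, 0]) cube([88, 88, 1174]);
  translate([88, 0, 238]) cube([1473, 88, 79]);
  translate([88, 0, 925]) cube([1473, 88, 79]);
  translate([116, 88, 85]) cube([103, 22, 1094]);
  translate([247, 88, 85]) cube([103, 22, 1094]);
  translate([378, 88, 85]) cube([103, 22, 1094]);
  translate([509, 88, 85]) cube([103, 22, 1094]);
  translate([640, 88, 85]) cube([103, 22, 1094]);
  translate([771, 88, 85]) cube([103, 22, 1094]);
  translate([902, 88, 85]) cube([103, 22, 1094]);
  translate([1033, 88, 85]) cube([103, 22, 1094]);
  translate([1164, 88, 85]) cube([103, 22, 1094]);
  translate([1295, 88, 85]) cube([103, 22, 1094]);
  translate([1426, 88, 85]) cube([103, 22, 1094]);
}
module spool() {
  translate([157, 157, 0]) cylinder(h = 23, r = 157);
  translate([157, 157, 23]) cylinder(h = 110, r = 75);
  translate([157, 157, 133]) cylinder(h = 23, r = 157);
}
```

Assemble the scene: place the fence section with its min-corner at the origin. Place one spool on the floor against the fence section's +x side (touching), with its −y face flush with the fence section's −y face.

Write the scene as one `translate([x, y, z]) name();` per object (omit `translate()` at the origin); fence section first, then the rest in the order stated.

fence_section();
translate([1649, 0, 0]) spool();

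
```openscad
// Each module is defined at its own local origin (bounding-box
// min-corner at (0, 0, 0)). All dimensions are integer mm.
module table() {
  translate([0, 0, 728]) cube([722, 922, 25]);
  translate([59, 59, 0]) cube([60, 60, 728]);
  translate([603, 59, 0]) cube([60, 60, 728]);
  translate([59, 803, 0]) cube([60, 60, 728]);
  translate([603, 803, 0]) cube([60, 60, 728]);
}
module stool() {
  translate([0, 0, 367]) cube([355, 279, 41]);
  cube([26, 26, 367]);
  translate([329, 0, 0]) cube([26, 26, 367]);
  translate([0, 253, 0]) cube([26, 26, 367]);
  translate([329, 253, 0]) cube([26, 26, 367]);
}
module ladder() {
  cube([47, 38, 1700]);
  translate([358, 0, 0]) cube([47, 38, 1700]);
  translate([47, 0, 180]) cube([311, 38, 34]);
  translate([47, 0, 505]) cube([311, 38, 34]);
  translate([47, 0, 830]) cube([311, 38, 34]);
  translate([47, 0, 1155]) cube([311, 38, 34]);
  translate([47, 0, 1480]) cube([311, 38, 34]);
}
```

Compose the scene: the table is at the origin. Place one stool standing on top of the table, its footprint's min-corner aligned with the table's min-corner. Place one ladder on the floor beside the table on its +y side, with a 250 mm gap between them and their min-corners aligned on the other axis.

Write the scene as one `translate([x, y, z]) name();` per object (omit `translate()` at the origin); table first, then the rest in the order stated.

table();
translate([0, 0, 753]) stool();
translate([0, 1172, 0]) ladder();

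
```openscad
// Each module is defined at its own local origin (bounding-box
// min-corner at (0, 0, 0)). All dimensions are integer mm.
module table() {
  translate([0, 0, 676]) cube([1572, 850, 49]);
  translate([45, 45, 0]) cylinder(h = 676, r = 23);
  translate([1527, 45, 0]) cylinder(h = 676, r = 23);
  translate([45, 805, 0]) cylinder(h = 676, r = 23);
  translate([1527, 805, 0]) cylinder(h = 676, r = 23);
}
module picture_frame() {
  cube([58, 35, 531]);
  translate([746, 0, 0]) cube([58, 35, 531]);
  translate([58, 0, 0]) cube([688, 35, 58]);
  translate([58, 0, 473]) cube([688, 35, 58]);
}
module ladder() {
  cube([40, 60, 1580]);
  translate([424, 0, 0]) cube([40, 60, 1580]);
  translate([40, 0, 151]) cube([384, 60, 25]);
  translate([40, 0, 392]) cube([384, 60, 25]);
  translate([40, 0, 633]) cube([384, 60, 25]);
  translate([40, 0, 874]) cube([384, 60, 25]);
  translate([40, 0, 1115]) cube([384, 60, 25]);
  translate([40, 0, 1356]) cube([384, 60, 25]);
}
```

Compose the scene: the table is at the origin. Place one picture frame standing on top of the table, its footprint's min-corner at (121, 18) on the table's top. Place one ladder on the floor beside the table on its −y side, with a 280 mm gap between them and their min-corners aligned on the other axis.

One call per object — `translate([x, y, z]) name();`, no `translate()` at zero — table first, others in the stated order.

table();
translate([121, 18, 725]) picture_frame();
translate([0, -340, 0]) ladder();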